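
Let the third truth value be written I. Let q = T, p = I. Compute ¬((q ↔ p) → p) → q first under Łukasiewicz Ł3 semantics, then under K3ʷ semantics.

T; I

In Łukasiewicz Ł3: q ↔ p = T ↔ I = I  [1 − |1−½|]
(q ↔ p) → p = I → I = T
¬((q ↔ p) → p) = ¬T = F
¬((q ↔ p) → p) → q = F → T = T
In K3ʷ: q ↔ p = T ↔ I = I
(q ↔ p) → p = I → I = I  [any arg is the third value ⇒ result is the third value]
¬((q ↔ p) → p) = ¬I = I
¬((q ↔ p) → p) → q = I → T = I
They differ because Łukasiewicz Ł3 and K3ʷ treat I differently under the binary connectives.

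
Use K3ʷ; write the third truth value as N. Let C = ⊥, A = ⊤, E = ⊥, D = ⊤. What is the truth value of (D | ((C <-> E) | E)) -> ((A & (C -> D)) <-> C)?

C <-> E = ⊥ <-> ⊥ = ⊤
(C <-> E) | E = ⊤ | ⊥ = ⊤
D | ((C <-> E) | E) = ⊤ | ⊤ = ⊤
C -> D = ⊥ -> ⊤ = ⊤
A & (C -> D) = ⊤ & ⊤ = ⊤
(A & (C -> D)) <-> C = ⊤ <-> ⊥ = ⊥
(D | ((C <-> E) | E)) -> ((A & (C -> D)) <-> C) = ⊤ -> ⊥ = ⊥

⊥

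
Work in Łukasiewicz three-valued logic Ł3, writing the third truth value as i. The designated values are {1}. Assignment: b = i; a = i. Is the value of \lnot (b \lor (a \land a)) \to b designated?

Yes

a \land a = i \land i = i
b \lor (a \land a) = i \lor i = i
\lnot (b \lor (a \land a)) = \lnot i = i
\lnot (b \lor (a \land a)) \to b = i \to i = 1  [min(1, 1−½+½)]
1 ∈ {1}.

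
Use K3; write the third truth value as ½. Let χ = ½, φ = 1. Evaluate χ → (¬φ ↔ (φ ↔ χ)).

¬φ = ¬1 = 0
φ ↔ χ = 1 ↔ ½ = ½
¬φ ↔ (φ ↔ χ) = 0 ↔ ½ = ½
χ → (¬φ ↔ (φ ↔ χ)) = ½ → ½ = ½  [¬½ ∨ ½]

½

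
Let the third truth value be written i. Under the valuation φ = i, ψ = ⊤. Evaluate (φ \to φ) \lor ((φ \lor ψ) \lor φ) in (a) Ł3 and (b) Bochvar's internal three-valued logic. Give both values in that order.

⊤; i

In Ł3: φ \to φ = i \to i = ⊤  [min(1, 1−½+½)]
φ \lor ψ = i \lor ⊤ = ⊤
(φ \lor ψ) \lor φ = ⊤ \lor i = ⊤
(φ \to φ) \lor ((φ \lor ψ) \lor φ) = ⊤ \lor ⊤ = ⊤
In Bochvar's internal three-valued logic: φ \to φ = i \to i = i  [any arg is the third value ⇒ result is the third value]
φ \lor ψ = i \lor ⊤ = i
(φ \lor ψ) \lor φ = i \lor i = i
(φ \to φ) \lor ((φ \lor ψ) \lor φ) = i \lor i = i
They differ because Ł3 and Bochvar's internal three-valued logic treat i differently under the binary connectives.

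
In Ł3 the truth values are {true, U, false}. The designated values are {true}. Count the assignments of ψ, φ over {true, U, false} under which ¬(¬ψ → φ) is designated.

Designated under: (ψ=false, φ=false).

1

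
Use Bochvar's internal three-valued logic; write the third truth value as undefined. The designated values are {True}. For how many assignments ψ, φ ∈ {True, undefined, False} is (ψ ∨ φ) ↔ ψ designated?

Designated under: (ψ=True, φ=True); (ψ=True, φ=False); (ψ=False, φ=False).

3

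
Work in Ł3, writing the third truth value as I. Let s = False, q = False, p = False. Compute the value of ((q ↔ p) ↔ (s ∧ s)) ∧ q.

False

q ↔ p = False ↔ False = True
s ∧ s = False ∧ False = False
(q ↔ p) ↔ (s ∧ s) = True ↔ False = False
((q ↔ p) ↔ (s ∧ s)) ∧ q = False ∧ False = False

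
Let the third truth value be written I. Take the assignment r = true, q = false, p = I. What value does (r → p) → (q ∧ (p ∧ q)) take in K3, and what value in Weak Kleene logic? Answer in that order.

In K3: r → p = true → I = I  [¬true ∨ I]
p ∧ q = I ∧ false = false
q ∧ (p ∧ q) = false ∧ false = false
(r → p) → (q ∧ (p ∧ q)) = I → false = I
In Weak Kleene logic: r → p = true → I = I  [any arg is the third value ⇒ result is the third value]
p ∧ q = I ∧ false = I
q ∧ (p ∧ q) = false ∧ I = I
(r → p) → (q ∧ (p ∧ q)) = I → I = I

I; I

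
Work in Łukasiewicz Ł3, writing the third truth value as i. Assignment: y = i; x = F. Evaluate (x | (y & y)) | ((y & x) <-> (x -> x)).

i

y & y = i & i = i
x | (y & y) = F | i = i
y & x = i & F = F
x -> x = F -> F = T
(y & x) <-> (x -> x) = F <-> T = F
(x | (y & y)) | ((y & x) <-> (x -> x)) = i | F = i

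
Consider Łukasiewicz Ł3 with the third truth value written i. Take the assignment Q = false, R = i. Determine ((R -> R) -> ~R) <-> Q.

R -> R = i -> i = true  [min(1, 1−½+½)]
~R = ~i = i
(R -> R) -> ~R = true -> i = i
((R -> R) -> ~R) <-> Q = i <-> false = i

i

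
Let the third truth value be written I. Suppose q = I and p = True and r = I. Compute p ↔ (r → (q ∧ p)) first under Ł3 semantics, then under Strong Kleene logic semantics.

In Ł3: q ∧ p = I ∧ True = I
r → (q ∧ p) = I → I = True  [min(1, 1−½+½)]
p ↔ (r → (q ∧ p)) = True ↔ True = True
In Strong Kleene logic: q ∧ p = I ∧ True = I
r → (q ∧ p) = I → I = I  [¬I ∨ I]
p ↔ (r → (q ∧ p)) = True ↔ I = I
They differ because Ł3 and Strong Kleene logic treat I differently under implication.

True; I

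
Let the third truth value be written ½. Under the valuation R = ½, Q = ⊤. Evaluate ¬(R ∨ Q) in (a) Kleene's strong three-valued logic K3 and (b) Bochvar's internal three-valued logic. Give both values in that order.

⊥; ½

In Kleene's strong three-valued logic K3: R ∨ Q = ½ ∨ ⊤ = ⊤
¬(R ∨ Q) = ¬⊤ = ⊥
In Bochvar's internal three-valued logic: R ∨ Q = ½ ∨ ⊤ = ½
¬(R ∨ Q) = ¬½ = ½
They differ because Kleene's strong three-valued logic K3 and Bochvar's internal three-valued logic treat ½ differently under the binary connectives.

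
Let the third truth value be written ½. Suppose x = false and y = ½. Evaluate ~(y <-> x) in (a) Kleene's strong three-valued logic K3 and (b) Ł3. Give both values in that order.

½; ½

In Kleene's strong three-valued logic K3: y <-> x = ½ <-> false = ½
~(y <-> x) = ~½ = ½
In Ł3: y <-> x = ½ <-> false = ½
~(y <-> x) = ~½ = ½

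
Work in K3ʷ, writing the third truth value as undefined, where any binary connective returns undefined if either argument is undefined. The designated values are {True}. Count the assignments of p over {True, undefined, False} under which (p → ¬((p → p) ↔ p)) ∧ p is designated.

0

p=True: False ·
p=undefined: undefined ·
p=False: False ·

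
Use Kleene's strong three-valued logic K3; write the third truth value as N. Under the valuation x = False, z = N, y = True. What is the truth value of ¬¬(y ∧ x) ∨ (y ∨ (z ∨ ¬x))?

y ∧ x = True ∧ False = False
¬(y ∧ x) = ¬False = True
¬¬(y ∧ x) = ¬True = False
¬x = ¬False = True
z ∨ ¬x = N ∨ True = True
y ∨ (z ∨ ¬x) = True ∨ True = True
¬¬(y ∧ x) ∨ (y ∨ (z ∨ ¬x)) = False ∨ True = True

True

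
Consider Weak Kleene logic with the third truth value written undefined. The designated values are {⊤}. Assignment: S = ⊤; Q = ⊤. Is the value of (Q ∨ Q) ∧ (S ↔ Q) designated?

Q ∨ Q = ⊤ ∨ ⊤ = ⊤
S ↔ Q = ⊤ ↔ ⊤ = ⊤
(Q ∨ Q) ∧ (S ↔ Q) = ⊤ ∧ ⊤ = ⊤
⊤ ∈ {⊤}.

Yes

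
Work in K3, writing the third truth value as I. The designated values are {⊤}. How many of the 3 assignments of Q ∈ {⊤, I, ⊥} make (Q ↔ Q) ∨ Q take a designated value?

2

Q=⊤: ⊤ ✓
Q=I: I ·
Q=⊥: ⊤ ✓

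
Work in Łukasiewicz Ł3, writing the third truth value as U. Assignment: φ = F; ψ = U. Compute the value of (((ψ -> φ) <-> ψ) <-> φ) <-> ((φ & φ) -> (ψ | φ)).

F

ψ -> φ = U -> F = U  [min(1, 1−½+0)]
(ψ -> φ) <-> ψ = U <-> U = T
((ψ -> φ) <-> ψ) <-> φ = T <-> F = F
φ & φ = F & F = F
ψ | φ = U | F = U
(φ & φ) -> (ψ | φ) = F -> U = T
(((ψ -> φ) <-> ψ) <-> φ) <-> ((φ & φ) -> (ψ | φ)) = F <-> T = F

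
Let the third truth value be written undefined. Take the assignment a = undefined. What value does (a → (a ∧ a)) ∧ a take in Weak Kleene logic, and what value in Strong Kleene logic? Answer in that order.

undefined; undefined

In Weak Kleene logic: a ∧ a = undefined ∧ undefined = undefined
a → (a ∧ a) = undefined → undefined = undefined
(a → (a ∧ a)) ∧ a = undefined ∧ undefined = undefined
In Strong Kleene logic: a ∧ a = undefined ∧ undefined = undefined
a → (a ∧ a) = undefined → undefined = undefined
(a → (a ∧ a)) ∧ a = undefined ∧ undefined = undefined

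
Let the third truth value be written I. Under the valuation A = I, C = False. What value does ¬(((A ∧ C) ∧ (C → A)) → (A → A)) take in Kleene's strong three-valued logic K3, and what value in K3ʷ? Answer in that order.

False; I

In Kleene's strong three-valued logic K3: A ∧ C = I ∧ False = False
C → A = False → I = True  [¬False ∨ I]
(A ∧ C) ∧ (C → A) = False ∧ True = False
A → A = I → I = I
((A ∧ C) ∧ (C → A)) → (A → A) = False → I = True
¬(((A ∧ C) ∧ (C → A)) → (A → A)) = ¬True = False
In K3ʷ: A ∧ C = I ∧ False = I
C → A = False → I = I  [any arg is the third value ⇒ result is the third value]
(A ∧ C) ∧ (C → A) = I ∧ I = I
A → A = I → I = I
((A ∧ C) ∧ (C → A)) → (A → A) = I → I = I
¬(((A ∧ C) ∧ (C → A)) → (A → A)) = ¬I = I
They differ because Kleene's strong three-valued logic K3 and K3ʷ treat I differently under the binary connectives.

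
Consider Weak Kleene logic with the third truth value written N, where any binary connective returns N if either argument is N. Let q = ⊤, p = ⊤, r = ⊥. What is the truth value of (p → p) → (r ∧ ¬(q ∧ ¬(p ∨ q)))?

⊥

p → p = ⊤ → ⊤ = ⊤
p ∨ q = ⊤ ∨ ⊤ = ⊤
¬(p ∨ q) = ¬⊤ = ⊥
q ∧ ¬(p ∨ q) = ⊤ ∧ ⊥ = ⊥
¬(q ∧ ¬(p ∨ q)) = ¬⊥ = ⊤
r ∧ ¬(q ∧ ¬(p ∨ q)) = ⊥ ∧ ⊤ = ⊥
(p → p) → (r ∧ ¬(q ∧ ¬(p ∨ q))) = ⊤ → ⊥ = ⊥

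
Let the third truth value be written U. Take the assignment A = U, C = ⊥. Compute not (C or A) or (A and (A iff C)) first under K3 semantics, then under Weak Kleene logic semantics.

U; U

In K3: C or A = ⊥ or U = U
not (C or A) = not U = U
A iff C = U iff ⊥ = U
A and (A iff C) = U and U = U
not (C or A) or (A and (A iff C)) = U or U = U
In Weak Kleene logic: C or A = ⊥ or U = U
not (C or A) = not U = U
A iff C = U iff ⊥ = U
A and (A iff C) = U and U = U
not (C or A) or (A and (A iff C)) = U or U = U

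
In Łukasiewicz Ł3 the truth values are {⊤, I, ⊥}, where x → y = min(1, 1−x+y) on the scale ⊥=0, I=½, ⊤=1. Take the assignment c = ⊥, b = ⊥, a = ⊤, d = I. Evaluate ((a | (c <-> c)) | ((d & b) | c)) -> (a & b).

c <-> c = ⊥ <-> ⊥ = ⊤
a | (c <-> c) = ⊤ | ⊤ = ⊤
d & b = I & ⊥ = ⊥
(d & b) | c = ⊥ | ⊥ = ⊥
(a | (c <-> c)) | ((d & b) | c) = ⊤ | ⊥ = ⊤
a & b = ⊤ & ⊥ = ⊥
((a | (c <-> c)) | ((d & b) | c)) -> (a & b) = ⊤ -> ⊥ = ⊥

⊥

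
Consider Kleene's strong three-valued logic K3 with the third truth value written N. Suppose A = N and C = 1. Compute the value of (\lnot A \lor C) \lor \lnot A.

\lnot A = \lnot N = N
\lnot A \lor C = N \lor 1 = 1
\lnot A = \lnot N = N
(\lnot A \lor C) \lor \lnot A = 1 \lor N = 1

1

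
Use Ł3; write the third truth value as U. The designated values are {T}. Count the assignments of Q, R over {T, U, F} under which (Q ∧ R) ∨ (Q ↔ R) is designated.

3

Designated under: (Q=T, R=T); (Q=U, R=U); (Q=F, R=F).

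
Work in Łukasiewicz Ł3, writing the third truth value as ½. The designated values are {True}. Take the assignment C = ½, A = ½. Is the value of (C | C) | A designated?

No

C | C = ½ | ½ = ½
(C | C) | A = ½ | ½ = ½
½ ∉ {True}.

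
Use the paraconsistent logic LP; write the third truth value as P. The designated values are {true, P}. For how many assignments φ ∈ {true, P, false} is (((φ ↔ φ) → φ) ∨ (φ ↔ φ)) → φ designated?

φ=true: true ✓
φ=P: P ✓
φ=false: false ·

2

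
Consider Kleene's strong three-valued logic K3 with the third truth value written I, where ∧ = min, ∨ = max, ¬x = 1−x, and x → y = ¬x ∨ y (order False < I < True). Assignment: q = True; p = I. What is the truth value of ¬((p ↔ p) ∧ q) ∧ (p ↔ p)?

I

p ↔ p = I ↔ I = I
(p ↔ p) ∧ q = I ∧ True = I
¬((p ↔ p) ∧ q) = ¬I = I
p ↔ p = I ↔ I = I
¬((p ↔ p) ∧ q) ∧ (p ↔ p) = I ∧ I = I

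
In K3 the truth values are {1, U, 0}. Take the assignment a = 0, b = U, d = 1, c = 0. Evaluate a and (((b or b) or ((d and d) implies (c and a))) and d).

b or b = U or U = U
d and d = 1 and 1 = 1
c and a = 0 and 0 = 0
(d and d) implies (c and a) = 1 implies 0 = 0
(b or b) or ((d and d) implies (c and a)) = U or 0 = U
((b or b) or ((d and d) implies (c and a))) and d = U and 1 = U
a and (((b or b) or ((d and d) implies (c and a))) and d) = 0 and U = 0

0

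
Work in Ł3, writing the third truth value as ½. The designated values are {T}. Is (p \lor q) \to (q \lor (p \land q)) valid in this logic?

No

Countermodel: p=T, q=½ gives ½, which is not designated.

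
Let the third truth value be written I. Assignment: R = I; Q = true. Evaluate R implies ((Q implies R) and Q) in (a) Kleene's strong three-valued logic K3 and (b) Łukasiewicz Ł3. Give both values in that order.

I; true

In Kleene's strong three-valued logic K3: Q implies R = true implies I = I
(Q implies R) and Q = I and true = I
R implies ((Q implies R) and Q) = I implies I = I
In Łukasiewicz Ł3: Q implies R = true implies I = I
(Q implies R) and Q = I and true = I
R implies ((Q implies R) and Q) = I implies I = true
They differ because Kleene's strong three-valued logic K3 and Łukasiewicz Ł3 treat I differently under implication.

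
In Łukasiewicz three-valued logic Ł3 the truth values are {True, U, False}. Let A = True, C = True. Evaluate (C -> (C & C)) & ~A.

C & C = True & True = True
C -> (C & C) = True -> True = True
~A = ~True = False
(C -> (C & C)) & ~A = True & False = False

False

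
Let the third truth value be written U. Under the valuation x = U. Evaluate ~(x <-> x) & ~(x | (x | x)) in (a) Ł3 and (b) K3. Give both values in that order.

In Ł3: x <-> x = U <-> U = true
~(x <-> x) = ~true = false
x | x = U | U = U
x | (x | x) = U | U = U
~(x | (x | x)) = ~U = U
~(x <-> x) & ~(x | (x | x)) = false & U = false
In K3: x <-> x = U <-> U = U
~(x <-> x) = ~U = U
x | x = U | U = U
x | (x | x) = U | U = U
~(x | (x | x)) = ~U = U
~(x <-> x) & ~(x | (x | x)) = U & U = U
They differ because Ł3 and K3 treat U differently under implication.

false; U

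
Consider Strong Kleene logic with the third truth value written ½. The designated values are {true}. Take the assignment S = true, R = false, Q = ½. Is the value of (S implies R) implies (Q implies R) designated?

S implies R = true implies false = false
Q implies R = ½ implies false = ½  [not ½ or false]
(S implies R) implies (Q implies R) = false implies ½ = true
true ∈ {true}.

Yes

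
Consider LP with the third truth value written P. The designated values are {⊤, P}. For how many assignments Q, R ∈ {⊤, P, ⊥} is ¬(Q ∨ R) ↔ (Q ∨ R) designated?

3

Designated under: (Q=P, R=P); (Q=P, R=⊥); (Q=⊥, R=P).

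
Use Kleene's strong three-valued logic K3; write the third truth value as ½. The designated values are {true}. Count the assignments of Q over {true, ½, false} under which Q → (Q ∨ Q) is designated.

2

Q=true: true ✓
Q=½: ½ ·
Q=false: true ✓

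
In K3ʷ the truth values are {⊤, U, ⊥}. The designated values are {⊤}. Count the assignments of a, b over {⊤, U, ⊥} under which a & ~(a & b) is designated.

Designated under: (a=⊤, b=⊥).

1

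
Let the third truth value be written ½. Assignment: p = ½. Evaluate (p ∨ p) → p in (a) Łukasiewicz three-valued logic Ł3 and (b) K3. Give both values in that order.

True; ½

In Łukasiewicz three-valued logic Ł3: p ∨ p = ½ ∨ ½ = ½
(p ∨ p) → p = ½ → ½ = True  [min(1, 1−½+½)]
In K3: p ∨ p = ½ ∨ ½ = ½
(p ∨ p) → p = ½ → ½ = ½  [¬½ ∨ ½]
They differ because Łukasiewicz three-valued logic Ł3 and K3 treat ½ differently under implication.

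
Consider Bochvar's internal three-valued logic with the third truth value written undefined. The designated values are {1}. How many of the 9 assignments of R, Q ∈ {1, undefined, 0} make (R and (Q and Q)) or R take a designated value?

Designated under: (R=1, Q=1); (R=1, Q=0).

2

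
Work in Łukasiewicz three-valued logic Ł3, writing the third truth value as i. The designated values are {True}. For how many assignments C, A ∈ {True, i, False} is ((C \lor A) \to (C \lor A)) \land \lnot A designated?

Designated under: (C=True, A=False); (C=i, A=False); (C=False, A=False).

3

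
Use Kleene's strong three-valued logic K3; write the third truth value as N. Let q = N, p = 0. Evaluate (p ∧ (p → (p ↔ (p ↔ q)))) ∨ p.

0

p ↔ q = 0 ↔ N = N
p ↔ (p ↔ q) = 0 ↔ N = N
p → (p ↔ (p ↔ q)) = 0 → N = 1  [¬0 ∨ N]
p ∧ (p → (p ↔ (p ↔ q))) = 0 ∧ 1 = 0
(p ∧ (p → (p ↔ (p ↔ q)))) ∨ p = 0 ∨ 0 = 0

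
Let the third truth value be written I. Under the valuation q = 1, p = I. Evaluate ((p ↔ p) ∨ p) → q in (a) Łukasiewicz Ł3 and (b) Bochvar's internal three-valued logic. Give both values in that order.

In Łukasiewicz Ł3: p ↔ p = I ↔ I = 1
(p ↔ p) ∨ p = 1 ∨ I = 1
((p ↔ p) ∨ p) → q = 1 → 1 = 1
In Bochvar's internal three-valued logic: p ↔ p = I ↔ I = I
(p ↔ p) ∨ p = I ∨ I = I
((p ↔ p) ∨ p) → q = I → 1 = I  [any arg is the third value ⇒ result is the third value]
They differ because Łukasiewicz Ł3 and Bochvar's internal three-valued logic treat I differently under the binary connectives.

1; I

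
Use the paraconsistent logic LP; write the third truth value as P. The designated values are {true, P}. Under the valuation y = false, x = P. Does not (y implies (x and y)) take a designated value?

x and y = P and false = false
y implies (x and y) = false implies false = true
not (y implies (x and y)) = not true = false
false ∉ {true, P}.

No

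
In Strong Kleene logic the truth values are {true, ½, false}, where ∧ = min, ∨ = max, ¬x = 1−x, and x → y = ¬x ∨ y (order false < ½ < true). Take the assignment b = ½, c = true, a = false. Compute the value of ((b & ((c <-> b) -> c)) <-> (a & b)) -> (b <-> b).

c <-> b = true <-> ½ = ½
(c <-> b) -> c = ½ -> true = true
b & ((c <-> b) -> c) = ½ & true = ½
a & b = false & ½ = false
(b & ((c <-> b) -> c)) <-> (a & b) = ½ <-> false = ½
b <-> b = ½ <-> ½ = ½
((b & ((c <-> b) -> c)) <-> (a & b)) -> (b <-> b) = ½ -> ½ = ½

½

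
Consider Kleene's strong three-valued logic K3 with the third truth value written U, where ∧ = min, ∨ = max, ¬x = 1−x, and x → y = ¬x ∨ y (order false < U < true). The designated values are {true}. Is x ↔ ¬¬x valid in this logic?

Countermodel: x=U gives U, which is not designated.

No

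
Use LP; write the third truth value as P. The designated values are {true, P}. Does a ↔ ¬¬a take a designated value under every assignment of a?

Every assignment of a over {true, P, false} gives a value in {true, P}.
In particular, with a=P: a ↔ ¬¬a = P.

Yes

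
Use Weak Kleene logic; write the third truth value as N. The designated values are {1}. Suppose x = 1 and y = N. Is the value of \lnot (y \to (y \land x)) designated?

No

y \land x = N \land 1 = N
y \to (y \land x) = N \to N = N  [any arg is the third value ⇒ result is the third value]
\lnot (y \to (y \land x)) = \lnot N = N
N ∉ {1}.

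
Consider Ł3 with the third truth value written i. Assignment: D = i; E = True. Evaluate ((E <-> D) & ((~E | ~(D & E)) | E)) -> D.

True

E <-> D = True <-> i = i  [1 − |1−½|]
~E = ~True = False
D & E = i & True = i
~(D & E) = ~i = i
~E | ~(D & E) = False | i = i
(~E | ~(D & E)) | E = i | True = True
(E <-> D) & ((~E | ~(D & E)) | E) = i & True = i
((E <-> D) & ((~E | ~(D & E)) | E)) -> D = i -> i = True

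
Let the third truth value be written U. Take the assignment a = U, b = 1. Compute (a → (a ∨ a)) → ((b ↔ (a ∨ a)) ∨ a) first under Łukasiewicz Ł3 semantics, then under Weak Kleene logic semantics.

In Łukasiewicz Ł3: a ∨ a = U ∨ U = U
a → (a ∨ a) = U → U = 1  [min(1, 1−½+½)]
a ∨ a = U ∨ U = U
b ↔ (a ∨ a) = 1 ↔ U = U
(b ↔ (a ∨ a)) ∨ a = U ∨ U = U
(a → (a ∨ a)) → ((b ↔ (a ∨ a)) ∨ a) = 1 → U = U
In Weak Kleene logic: a ∨ a = U ∨ U = U
a → (a ∨ a) = U → U = U
a ∨ a = U ∨ U = U
b ↔ (a ∨ a) = 1 ↔ U = U
(b ↔ (a ∨ a)) ∨ a = U ∨ U = U
(a → (a ∨ a)) → ((b ↔ (a ∨ a)) ∨ a) = U → U = U

U; U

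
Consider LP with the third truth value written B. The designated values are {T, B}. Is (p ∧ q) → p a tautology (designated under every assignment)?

Yes

Every assignment of p, q over {T, B, F} gives a value in {T, B}.
In particular, with p=B, q=B: (p ∧ q) → p = B.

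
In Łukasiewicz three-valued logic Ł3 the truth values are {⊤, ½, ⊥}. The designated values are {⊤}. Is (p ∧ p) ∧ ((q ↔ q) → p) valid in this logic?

No

Countermodel: p=½, q=⊤ gives ½, which is not designated.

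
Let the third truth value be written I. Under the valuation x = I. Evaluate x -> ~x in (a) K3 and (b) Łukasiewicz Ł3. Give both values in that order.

I; ⊤

In K3: ~x = ~I = I
x -> ~x = I -> I = I
In Łukasiewicz Ł3: ~x = ~I = I
x -> ~x = I -> I = ⊤  [min(1, 1−½+½)]
They differ because K3 and Łukasiewicz Ł3 treat I differently under implication.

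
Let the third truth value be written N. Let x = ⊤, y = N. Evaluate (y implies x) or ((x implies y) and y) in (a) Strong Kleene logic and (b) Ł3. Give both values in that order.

⊤; ⊤

In Strong Kleene logic: y implies x = N implies ⊤ = ⊤  [not N or ⊤]
x implies y = ⊤ implies N = N
(x implies y) and y = N and N = N
(y implies x) or ((x implies y) and y) = ⊤ or N = ⊤
In Ł3: y implies x = N implies ⊤ = ⊤  [min(1, 1−½+1)]
x implies y = ⊤ implies N = N
(x implies y) and y = N and N = N
(y implies x) or ((x implies y) and y) = ⊤ or N = ⊤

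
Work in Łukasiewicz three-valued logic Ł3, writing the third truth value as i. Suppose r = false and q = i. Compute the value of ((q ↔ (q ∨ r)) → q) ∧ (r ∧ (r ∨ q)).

false

q ∨ r = i ∨ false = i
q ↔ (q ∨ r) = i ↔ i = true  [1 − |½−½|]
(q ↔ (q ∨ r)) → q = true → i = i
r ∨ q = false ∨ i = i
r ∧ (r ∨ q) = false ∧ i = false
((q ↔ (q ∨ r)) → q) ∧ (r ∧ (r ∨ q)) = i ∧ false = false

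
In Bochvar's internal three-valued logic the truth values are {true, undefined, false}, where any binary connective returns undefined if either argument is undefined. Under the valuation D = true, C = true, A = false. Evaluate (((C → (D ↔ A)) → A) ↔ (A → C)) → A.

false

D ↔ A = true ↔ false = false
C → (D ↔ A) = true → false = false
(C → (D ↔ A)) → A = false → false = true
A → C = false → true = true
((C → (D ↔ A)) → A) ↔ (A → C) = true ↔ true = true
(((C → (D ↔ A)) → A) ↔ (A → C)) → A = true → false = false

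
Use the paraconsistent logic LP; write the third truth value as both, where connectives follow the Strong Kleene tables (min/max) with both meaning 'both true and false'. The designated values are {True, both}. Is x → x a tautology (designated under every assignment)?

Yes

Every assignment of x over {True, both, False} gives a value in {True, both}.
In particular, with x=both: x → x = both.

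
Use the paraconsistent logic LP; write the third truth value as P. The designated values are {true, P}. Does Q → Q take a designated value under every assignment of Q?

Yes

Every assignment of Q over {true, P, false} gives a value in {true, P}.
In particular, with Q=P: Q → Q = P.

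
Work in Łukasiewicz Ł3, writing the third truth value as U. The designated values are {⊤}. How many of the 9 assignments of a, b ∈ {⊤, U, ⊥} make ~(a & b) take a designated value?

Of the 9 assignments, 5 give a value in {⊤}.

5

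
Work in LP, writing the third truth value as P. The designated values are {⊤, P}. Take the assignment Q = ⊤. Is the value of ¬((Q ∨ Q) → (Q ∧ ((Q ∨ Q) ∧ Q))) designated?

No

Q ∨ Q = ⊤ ∨ ⊤ = ⊤
Q ∨ Q = ⊤ ∨ ⊤ = ⊤
(Q ∨ Q) ∧ Q = ⊤ ∧ ⊤ = ⊤
Q ∧ ((Q ∨ Q) ∧ Q) = ⊤ ∧ ⊤ = ⊤
(Q ∨ Q) → (Q ∧ ((Q ∨ Q) ∧ Q)) = ⊤ → ⊤ = ⊤
¬((Q ∨ Q) → (Q ∧ ((Q ∨ Q) ∧ Q))) = ¬⊤ = ⊥
⊥ ∉ {⊤, P}.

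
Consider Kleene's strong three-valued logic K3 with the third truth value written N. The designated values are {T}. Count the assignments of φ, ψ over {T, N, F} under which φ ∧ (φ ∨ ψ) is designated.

Designated under: (φ=T, ψ=T); (φ=T, ψ=N); (φ=T, ψ=F).

3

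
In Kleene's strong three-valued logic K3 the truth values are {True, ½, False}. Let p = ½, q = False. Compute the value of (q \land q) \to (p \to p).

True

q \land q = False \land False = False
p \to p = ½ \to ½ = ½  [\lnot ½ \lor ½]
(q \land q) \to (p \to p) = False \to ½ = True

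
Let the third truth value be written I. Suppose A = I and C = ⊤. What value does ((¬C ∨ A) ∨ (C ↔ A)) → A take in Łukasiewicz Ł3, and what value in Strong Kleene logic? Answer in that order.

⊤; I

In Łukasiewicz Ł3: ¬C = ¬⊤ = ⊥
¬C ∨ A = ⊥ ∨ I = I
C ↔ A = ⊤ ↔ I = I  [1 − |1−½|]
(¬C ∨ A) ∨ (C ↔ A) = I ∨ I = I
((¬C ∨ A) ∨ (C ↔ A)) → A = I → I = ⊤
In Strong Kleene logic: ¬C = ¬⊤ = ⊥
¬C ∨ A = ⊥ ∨ I = I
C ↔ A = ⊤ ↔ I = I
(¬C ∨ A) ∨ (C ↔ A) = I ∨ I = I
((¬C ∨ A) ∨ (C ↔ A)) → A = I → I = I  [¬I ∨ I]
They differ because Łukasiewicz Ł3 and Strong Kleene logic treat I differently under implication.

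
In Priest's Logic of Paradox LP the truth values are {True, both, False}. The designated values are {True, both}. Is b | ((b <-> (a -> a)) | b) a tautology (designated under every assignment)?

Countermodel: b=False, a=True gives False, which is not designated.

No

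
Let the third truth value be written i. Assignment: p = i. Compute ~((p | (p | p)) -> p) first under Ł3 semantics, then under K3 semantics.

In Ł3: p | p = i | i = i
p | (p | p) = i | i = i
(p | (p | p)) -> p = i -> i = T  [min(1, 1−½+½)]
~((p | (p | p)) -> p) = ~T = F
In K3: p | p = i | i = i
p | (p | p) = i | i = i
(p | (p | p)) -> p = i -> i = i
~((p | (p | p)) -> p) = ~i = i
They differ because Ł3 and K3 treat i differently under implication.

F; i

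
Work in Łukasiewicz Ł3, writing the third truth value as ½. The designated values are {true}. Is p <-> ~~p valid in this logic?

Yes

Every assignment of p over {true, ½, false} gives a value in {true}.
In particular, with p=½: p <-> ~~p = true.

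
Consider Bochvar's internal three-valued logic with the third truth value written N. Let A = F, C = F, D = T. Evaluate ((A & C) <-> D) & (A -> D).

F

A & C = F & F = F
(A & C) <-> D = F <-> T = F
A -> D = F -> T = T
((A & C) <-> D) & (A -> D) = F & T = F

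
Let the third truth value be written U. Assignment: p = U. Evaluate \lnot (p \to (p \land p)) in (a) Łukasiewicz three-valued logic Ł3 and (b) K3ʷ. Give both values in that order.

false; U

In Łukasiewicz three-valued logic Ł3: p \land p = U \land U = U
p \to (p \land p) = U \to U = true
\lnot (p \to (p \land p)) = \lnot true = false
In K3ʷ: p \land p = U \land U = U
p \to (p \land p) = U \to U = U
\lnot (p \to (p \land p)) = \lnot U = U
They differ because Łukasiewicz three-valued logic Ł3 and K3ʷ treat U differently under the binary connectives.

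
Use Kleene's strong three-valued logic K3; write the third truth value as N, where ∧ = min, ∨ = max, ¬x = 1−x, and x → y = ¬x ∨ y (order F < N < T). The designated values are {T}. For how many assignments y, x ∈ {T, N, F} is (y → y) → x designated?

3

Designated under: (y=T, x=T); (y=N, x=T); (y=F, x=T).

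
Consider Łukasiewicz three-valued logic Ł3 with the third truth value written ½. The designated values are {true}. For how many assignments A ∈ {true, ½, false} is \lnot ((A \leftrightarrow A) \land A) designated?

1

A=true: false ·
A=½: ½ ·
A=false: true ✓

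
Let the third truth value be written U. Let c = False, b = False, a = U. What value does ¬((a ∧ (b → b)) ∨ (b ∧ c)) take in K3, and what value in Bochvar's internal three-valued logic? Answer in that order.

U; U

In K3: b → b = False → False = True
a ∧ (b → b) = U ∧ True = U
b ∧ c = False ∧ False = False
(a ∧ (b → b)) ∨ (b ∧ c) = U ∨ False = U
¬((a ∧ (b → b)) ∨ (b ∧ c)) = ¬U = U
In Bochvar's internal three-valued logic: b → b = False → False = True
a ∧ (b → b) = U ∧ True = U
b ∧ c = False ∧ False = False
(a ∧ (b → b)) ∨ (b ∧ c) = U ∨ False = U
¬((a ∧ (b → b)) ∨ (b ∧ c)) = ¬U = U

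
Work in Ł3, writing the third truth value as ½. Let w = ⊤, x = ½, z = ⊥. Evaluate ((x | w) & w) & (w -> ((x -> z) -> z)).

x | w = ½ | ⊤ = ⊤
(x | w) & w = ⊤ & ⊤ = ⊤
x -> z = ½ -> ⊥ = ½  [min(1, 1−½+0)]
(x -> z) -> z = ½ -> ⊥ = ½
w -> ((x -> z) -> z) = ⊤ -> ½ = ½
((x | w) & w) & (w -> ((x -> z) -> z)) = ⊤ & ½ = ½

½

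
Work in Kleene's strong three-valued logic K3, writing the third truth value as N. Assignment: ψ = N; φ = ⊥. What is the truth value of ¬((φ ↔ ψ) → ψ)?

N

φ ↔ ψ = ⊥ ↔ N = N
(φ ↔ ψ) → ψ = N → N = N
¬((φ ↔ ψ) → ψ) = ¬N = N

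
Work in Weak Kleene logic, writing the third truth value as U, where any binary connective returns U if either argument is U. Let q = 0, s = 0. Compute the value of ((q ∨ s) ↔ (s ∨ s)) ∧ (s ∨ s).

q ∨ s = 0 ∨ 0 = 0
s ∨ s = 0 ∨ 0 = 0
(q ∨ s) ↔ (s ∨ s) = 0 ↔ 0 = 1
s ∨ s = 0 ∨ 0 = 0
((q ∨ s) ↔ (s ∨ s)) ∧ (s ∨ s) = 1 ∧ 0 = 0

0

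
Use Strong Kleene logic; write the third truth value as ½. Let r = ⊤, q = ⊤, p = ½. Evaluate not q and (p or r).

not q = not ⊤ = ⊥
p or r = ½ or ⊤ = ⊤
not q and (p or r) = ⊥ and ⊤ = ⊥

⊥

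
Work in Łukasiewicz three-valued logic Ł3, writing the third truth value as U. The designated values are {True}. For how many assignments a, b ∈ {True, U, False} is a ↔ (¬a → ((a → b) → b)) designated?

Designated under: (a=True, b=True); (a=True, b=U); (a=True, b=False); (a=False, b=False).

4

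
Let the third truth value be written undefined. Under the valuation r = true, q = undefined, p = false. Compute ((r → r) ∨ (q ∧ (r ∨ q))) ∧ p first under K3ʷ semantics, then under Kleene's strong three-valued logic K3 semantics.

In K3ʷ: r → r = true → true = true
r ∨ q = true ∨ undefined = undefined
q ∧ (r ∨ q) = undefined ∧ undefined = undefined
(r → r) ∨ (q ∧ (r ∨ q)) = true ∨ undefined = undefined
((r → r) ∨ (q ∧ (r ∨ q))) ∧ p = undefined ∧ false = undefined
In Kleene's strong three-valued logic K3: r → r = true → true = true
r ∨ q = true ∨ undefined = true
q ∧ (r ∨ q) = undefined ∧ true = undefined
(r → r) ∨ (q ∧ (r ∨ q)) = true ∨ undefined = true
((r → r) ∨ (q ∧ (r ∨ q))) ∧ p = true ∧ false = false
They differ because K3ʷ and Kleene's strong three-valued logic K3 treat undefined differently under the binary connectives.

undefined; false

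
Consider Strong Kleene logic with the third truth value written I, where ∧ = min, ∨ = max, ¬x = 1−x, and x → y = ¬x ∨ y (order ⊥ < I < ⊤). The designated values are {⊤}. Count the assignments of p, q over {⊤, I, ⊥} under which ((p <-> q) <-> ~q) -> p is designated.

3

Designated under: (p=⊤, q=⊤); (p=⊤, q=I); (p=⊤, q=⊥).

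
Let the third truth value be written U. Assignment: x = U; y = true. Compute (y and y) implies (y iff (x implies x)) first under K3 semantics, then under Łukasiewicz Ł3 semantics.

U; true

In K3: y and y = true and true = true
x implies x = U implies U = U  [not U or U]
y iff (x implies x) = true iff U = U
(y and y) implies (y iff (x implies x)) = true implies U = U
In Łukasiewicz Ł3: y and y = true and true = true
x implies x = U implies U = true
y iff (x implies x) = true iff true = true
(y and y) implies (y iff (x implies x)) = true implies true = true
They differ because K3 and Łukasiewicz Ł3 treat U differently under implication.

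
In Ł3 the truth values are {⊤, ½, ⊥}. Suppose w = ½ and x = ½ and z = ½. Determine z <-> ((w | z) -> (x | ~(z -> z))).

w | z = ½ | ½ = ½
z -> z = ½ -> ½ = ⊤  [min(1, 1−½+½)]
~(z -> z) = ~⊤ = ⊥
x | ~(z -> z) = ½ | ⊥ = ½
(w | z) -> (x | ~(z -> z)) = ½ -> ½ = ⊤
z <-> ((w | z) -> (x | ~(z -> z))) = ½ <-> ⊤ = ½

½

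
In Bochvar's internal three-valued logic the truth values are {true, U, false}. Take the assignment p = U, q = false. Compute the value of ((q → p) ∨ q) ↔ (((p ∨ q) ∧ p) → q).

q → p = false → U = U
(q → p) ∨ q = U ∨ false = U
p ∨ q = U ∨ false = U
(p ∨ q) ∧ p = U ∧ U = U
((p ∨ q) ∧ p) → q = U → false = U
((q → p) ∨ q) ↔ (((p ∨ q) ∧ p) → q) = U ↔ U = U

U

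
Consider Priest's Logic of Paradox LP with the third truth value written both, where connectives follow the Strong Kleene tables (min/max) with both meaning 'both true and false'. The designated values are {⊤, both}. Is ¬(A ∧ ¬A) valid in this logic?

Every assignment of A over {⊤, both, ⊥} gives a value in {⊤, both}.
In particular, with A=both: ¬(A ∧ ¬A) = both.

Yes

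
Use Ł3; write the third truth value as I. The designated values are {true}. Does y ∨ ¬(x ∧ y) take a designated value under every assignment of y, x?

No

Countermodel: y=I, x=true gives I, which is not designated.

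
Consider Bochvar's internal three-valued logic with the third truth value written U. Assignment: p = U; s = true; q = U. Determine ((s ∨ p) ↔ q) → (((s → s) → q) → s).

s ∨ p = true ∨ U = U
(s ∨ p) ↔ q = U ↔ U = U
s → s = true → true = true
(s → s) → q = true → U = U  [any arg is the third value ⇒ result is the third value]
((s → s) → q) → s = U → true = U
((s ∨ p) ↔ q) → (((s → s) → q) → s) = U → U = U

U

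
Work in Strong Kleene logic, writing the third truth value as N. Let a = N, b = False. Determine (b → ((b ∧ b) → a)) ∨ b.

True

b ∧ b = False ∧ False = False
(b ∧ b) → a = False → N = True  [¬False ∨ N]
b → ((b ∧ b) → a) = False → True = True
(b → ((b ∧ b) → a)) ∨ b = True ∨ False = True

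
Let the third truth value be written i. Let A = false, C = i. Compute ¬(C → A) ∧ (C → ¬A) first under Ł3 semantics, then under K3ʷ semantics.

i; i

In Ł3: C → A = i → false = i  [min(1, 1−½+0)]
¬(C → A) = ¬i = i
¬A = ¬false = true
C → ¬A = i → true = true
¬(C → A) ∧ (C → ¬A) = i ∧ true = i
In K3ʷ: C → A = i → false = i  [any arg is the third value ⇒ result is the third value]
¬(C → A) = ¬i = i
¬A = ¬false = true
C → ¬A = i → true = i
¬(C → A) ∧ (C → ¬A) = i ∧ i = i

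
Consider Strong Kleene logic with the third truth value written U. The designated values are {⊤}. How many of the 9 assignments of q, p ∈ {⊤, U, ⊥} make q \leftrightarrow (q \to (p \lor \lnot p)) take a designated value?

Designated under: (q=⊤, p=⊤); (q=⊤, p=⊥).

2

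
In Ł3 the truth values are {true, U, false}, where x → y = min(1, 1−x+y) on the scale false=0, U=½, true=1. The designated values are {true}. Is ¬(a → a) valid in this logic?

No

Countermodel: a=true gives false, which is not designated.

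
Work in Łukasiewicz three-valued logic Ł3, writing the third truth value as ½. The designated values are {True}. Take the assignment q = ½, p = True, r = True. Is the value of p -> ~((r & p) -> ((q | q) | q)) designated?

No

r & p = True & True = True
q | q = ½ | ½ = ½
(q | q) | q = ½ | ½ = ½
(r & p) -> ((q | q) | q) = True -> ½ = ½  [min(1, 1−1+½)]
~((r & p) -> ((q | q) | q)) = ~½ = ½
p -> ~((r & p) -> ((q | q) | q)) = True -> ½ = ½
½ ∉ {True}.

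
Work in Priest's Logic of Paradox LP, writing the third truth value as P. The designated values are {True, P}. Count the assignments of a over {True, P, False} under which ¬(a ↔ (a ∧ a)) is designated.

a=True: False ·
a=P: P ✓
a=False: False ·

1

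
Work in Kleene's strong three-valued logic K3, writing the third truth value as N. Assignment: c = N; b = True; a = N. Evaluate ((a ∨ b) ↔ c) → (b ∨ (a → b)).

True

a ∨ b = N ∨ True = True
(a ∨ b) ↔ c = True ↔ N = N
a → b = N → True = True  [¬N ∨ True]
b ∨ (a → b) = True ∨ True = True
((a ∨ b) ↔ c) → (b ∨ (a → b)) = N → True = True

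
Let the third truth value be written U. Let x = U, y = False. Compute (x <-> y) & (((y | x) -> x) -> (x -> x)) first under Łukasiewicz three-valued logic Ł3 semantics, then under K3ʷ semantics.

In Łukasiewicz three-valued logic Ł3: x <-> y = U <-> False = U
y | x = False | U = U
(y | x) -> x = U -> U = True
x -> x = U -> U = True
((y | x) -> x) -> (x -> x) = True -> True = True
(x <-> y) & (((y | x) -> x) -> (x -> x)) = U & True = U
In K3ʷ: x <-> y = U <-> False = U
y | x = False | U = U
(y | x) -> x = U -> U = U  [any arg is the third value ⇒ result is the third value]
x -> x = U -> U = U
((y | x) -> x) -> (x -> x) = U -> U = U
(x <-> y) & (((y | x) -> x) -> (x -> x)) = U & U = U

U; U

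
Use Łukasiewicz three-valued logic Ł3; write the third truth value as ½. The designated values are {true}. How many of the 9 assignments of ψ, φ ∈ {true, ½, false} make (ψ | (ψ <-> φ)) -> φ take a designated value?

4

Designated under: (ψ=true, φ=true); (ψ=½, φ=true); (ψ=false, φ=true); (ψ=false, φ=½).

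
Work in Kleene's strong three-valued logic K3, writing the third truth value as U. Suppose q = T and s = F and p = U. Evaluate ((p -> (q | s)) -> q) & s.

q | s = T | F = T
p -> (q | s) = U -> T = T  [~U | T]
(p -> (q | s)) -> q = T -> T = T
((p -> (q | s)) -> q) & s = T & F = F

F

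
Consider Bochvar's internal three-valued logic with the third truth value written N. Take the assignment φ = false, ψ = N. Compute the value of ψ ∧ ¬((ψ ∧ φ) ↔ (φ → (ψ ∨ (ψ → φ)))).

N

ψ ∧ φ = N ∧ false = N
ψ → φ = N → false = N
ψ ∨ (ψ → φ) = N ∨ N = N
φ → (ψ ∨ (ψ → φ)) = false → N = N
(ψ ∧ φ) ↔ (φ → (ψ ∨ (ψ → φ))) = N ↔ N = N
¬((ψ ∧ φ) ↔ (φ → (ψ ∨ (ψ → φ)))) = ¬N = N
ψ ∧ ¬((ψ ∧ φ) ↔ (φ → (ψ ∨ (ψ → φ)))) = N ∧ N = N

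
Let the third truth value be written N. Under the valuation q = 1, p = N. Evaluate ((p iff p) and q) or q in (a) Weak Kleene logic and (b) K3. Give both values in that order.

N; 1

In Weak Kleene logic: p iff p = N iff N = N
(p iff p) and q = N and 1 = N
((p iff p) and q) or q = N or 1 = N
In K3: p iff p = N iff N = N
(p iff p) and q = N and 1 = N
((p iff p) and q) or q = N or 1 = 1
They differ because Weak Kleene logic and K3 treat N differently under the binary connectives.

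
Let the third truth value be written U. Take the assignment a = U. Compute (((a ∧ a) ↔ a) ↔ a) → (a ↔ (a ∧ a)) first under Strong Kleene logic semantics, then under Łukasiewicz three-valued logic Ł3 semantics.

U; True

In Strong Kleene logic: a ∧ a = U ∧ U = U
(a ∧ a) ↔ a = U ↔ U = U
((a ∧ a) ↔ a) ↔ a = U ↔ U = U
a ∧ a = U ∧ U = U
a ↔ (a ∧ a) = U ↔ U = U
(((a ∧ a) ↔ a) ↔ a) → (a ↔ (a ∧ a)) = U → U = U  [¬U ∨ U]
In Łukasiewicz three-valued logic Ł3: a ∧ a = U ∧ U = U
(a ∧ a) ↔ a = U ↔ U = True
((a ∧ a) ↔ a) ↔ a = True ↔ U = U
a ∧ a = U ∧ U = U
a ↔ (a ∧ a) = U ↔ U = True
(((a ∧ a) ↔ a) ↔ a) → (a ↔ (a ∧ a)) = U → True = True
They differ because Strong Kleene logic and Łukasiewicz three-valued logic Ł3 treat U differently under implication.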